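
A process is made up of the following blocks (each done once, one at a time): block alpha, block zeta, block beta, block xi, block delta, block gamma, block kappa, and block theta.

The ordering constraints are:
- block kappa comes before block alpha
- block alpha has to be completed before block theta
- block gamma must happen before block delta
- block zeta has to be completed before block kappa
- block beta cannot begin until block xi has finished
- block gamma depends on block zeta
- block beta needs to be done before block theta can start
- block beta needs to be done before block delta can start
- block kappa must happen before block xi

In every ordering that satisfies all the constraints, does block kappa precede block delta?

Yes

Tracing the constraints gives a chain: block kappa → block xi → block beta → block delta.
That forces block kappa before block delta in every valid schedule.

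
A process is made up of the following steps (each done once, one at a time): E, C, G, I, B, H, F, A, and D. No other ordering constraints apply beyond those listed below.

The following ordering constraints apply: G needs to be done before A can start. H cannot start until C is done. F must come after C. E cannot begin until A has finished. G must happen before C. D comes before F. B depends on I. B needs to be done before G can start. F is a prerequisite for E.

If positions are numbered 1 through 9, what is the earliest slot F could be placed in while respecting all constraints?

The steps that are forced before F, directly or transitively, are C, G, I, B, D. That's 5 steps.
With 5 mandatory predecessors, the earliest F can sit is position 5+1 = 6, and placing just those 5 first achieves it.

6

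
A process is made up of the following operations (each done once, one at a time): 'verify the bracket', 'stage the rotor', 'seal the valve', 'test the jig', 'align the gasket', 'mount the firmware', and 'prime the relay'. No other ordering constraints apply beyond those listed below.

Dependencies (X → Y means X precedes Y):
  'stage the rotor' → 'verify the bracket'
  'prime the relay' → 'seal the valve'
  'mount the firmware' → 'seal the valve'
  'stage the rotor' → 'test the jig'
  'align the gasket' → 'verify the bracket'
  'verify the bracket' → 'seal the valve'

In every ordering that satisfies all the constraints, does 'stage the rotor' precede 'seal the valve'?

Following the dependencies: 'stage the rotor' → 'verify the bracket' → 'seal the valve'.
That forces 'stage the rotor' before 'seal the valve' in every valid schedule.

Yes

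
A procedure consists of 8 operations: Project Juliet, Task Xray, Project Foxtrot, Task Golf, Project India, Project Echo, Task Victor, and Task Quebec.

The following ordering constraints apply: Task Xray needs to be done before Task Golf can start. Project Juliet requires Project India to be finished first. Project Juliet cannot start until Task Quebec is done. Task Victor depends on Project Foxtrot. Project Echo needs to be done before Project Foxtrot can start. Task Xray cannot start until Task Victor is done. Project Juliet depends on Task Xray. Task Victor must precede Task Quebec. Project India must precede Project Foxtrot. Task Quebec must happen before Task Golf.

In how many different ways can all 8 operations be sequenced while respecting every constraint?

8

The operations with no prerequisites are Project India, Project Echo; any of them can be placed first.
Systematically extending each partial ordering one operation at a time and counting, there are 8 complete orderings.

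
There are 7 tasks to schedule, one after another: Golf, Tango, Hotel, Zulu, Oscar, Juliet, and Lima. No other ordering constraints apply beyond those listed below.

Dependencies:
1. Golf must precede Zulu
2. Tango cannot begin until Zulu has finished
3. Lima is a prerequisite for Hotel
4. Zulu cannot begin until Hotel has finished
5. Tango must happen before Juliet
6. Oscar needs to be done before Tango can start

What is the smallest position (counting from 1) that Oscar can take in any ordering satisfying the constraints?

1

Oscar has no prerequisites at all, so it can go in position 1.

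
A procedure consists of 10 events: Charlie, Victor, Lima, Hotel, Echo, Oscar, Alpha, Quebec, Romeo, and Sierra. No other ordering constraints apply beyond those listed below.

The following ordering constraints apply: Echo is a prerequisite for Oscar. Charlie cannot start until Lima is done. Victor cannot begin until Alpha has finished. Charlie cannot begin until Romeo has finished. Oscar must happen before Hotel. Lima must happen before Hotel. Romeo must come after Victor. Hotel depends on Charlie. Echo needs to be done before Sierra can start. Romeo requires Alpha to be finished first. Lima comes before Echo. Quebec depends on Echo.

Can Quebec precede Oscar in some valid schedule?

Yes

The constraints leave Quebec and Oscar unordered relative to each other; nothing requires Oscar earlier.
So a valid ordering placing Quebec earlier than Oscar exists.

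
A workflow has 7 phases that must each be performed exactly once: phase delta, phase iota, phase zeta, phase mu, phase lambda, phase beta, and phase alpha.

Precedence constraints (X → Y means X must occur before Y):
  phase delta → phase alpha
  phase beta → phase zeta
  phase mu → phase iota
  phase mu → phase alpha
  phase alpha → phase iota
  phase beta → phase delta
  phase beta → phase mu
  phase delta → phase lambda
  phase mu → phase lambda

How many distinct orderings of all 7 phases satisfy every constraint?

36

Only phase beta has no prerequisites, so it must go first.
Enumerating by repeatedly choosing an available phase (one whose prerequisites are all placed) gives 36 distinct complete orderings.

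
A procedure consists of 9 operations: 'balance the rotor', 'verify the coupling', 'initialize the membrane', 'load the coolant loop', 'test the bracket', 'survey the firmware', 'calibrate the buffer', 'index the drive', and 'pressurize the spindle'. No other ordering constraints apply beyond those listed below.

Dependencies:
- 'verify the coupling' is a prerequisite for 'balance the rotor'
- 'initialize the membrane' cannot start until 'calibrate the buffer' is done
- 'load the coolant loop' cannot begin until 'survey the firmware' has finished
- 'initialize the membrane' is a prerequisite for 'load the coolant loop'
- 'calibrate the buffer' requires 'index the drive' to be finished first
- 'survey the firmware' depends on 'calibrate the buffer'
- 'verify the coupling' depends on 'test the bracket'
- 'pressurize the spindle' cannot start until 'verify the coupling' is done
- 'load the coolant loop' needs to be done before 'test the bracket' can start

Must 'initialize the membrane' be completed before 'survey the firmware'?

'initialize the membrane' and 'survey the firmware' are not related by any chain of constraints.
There exist valid orderings with 'survey the firmware' before 'initialize the membrane', so 'initialize the membrane' is not required to come first.

No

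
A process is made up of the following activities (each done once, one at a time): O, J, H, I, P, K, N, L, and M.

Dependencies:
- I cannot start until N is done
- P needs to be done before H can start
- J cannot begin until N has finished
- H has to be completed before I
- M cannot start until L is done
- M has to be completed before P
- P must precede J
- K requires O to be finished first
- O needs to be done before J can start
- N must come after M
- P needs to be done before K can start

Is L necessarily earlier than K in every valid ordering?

Yes

Tracing the constraints gives a chain: L → M → P → K.
So L must precede K in any valid ordering.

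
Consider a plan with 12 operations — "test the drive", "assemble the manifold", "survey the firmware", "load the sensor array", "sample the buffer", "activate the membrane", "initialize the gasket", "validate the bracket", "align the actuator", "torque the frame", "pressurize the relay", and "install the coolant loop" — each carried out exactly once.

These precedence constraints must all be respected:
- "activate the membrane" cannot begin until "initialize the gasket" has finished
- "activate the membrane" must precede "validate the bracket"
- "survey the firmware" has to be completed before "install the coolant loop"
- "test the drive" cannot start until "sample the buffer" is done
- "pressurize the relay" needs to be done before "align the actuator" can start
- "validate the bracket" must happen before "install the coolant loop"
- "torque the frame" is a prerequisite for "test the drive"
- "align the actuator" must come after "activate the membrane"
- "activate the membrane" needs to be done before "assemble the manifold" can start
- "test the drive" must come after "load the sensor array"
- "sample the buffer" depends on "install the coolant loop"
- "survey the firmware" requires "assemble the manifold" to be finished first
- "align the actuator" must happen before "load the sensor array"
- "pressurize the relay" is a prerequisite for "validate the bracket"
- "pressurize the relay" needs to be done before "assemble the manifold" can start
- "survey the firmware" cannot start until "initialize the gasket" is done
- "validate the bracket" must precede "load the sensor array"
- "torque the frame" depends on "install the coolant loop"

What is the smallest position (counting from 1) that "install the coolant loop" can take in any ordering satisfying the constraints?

7

Working backwards through the constraints from "install the coolant loop", its full set of required predecessors is "assemble the manifold", "survey the firmware", "activate the membrane", "initialize the gasket", "validate the bracket", "pressurize the relay" — 6 of them.
So at minimum 6 operations come before "install the coolant loop", putting "install the coolant loop" no earlier than position 7. That position is achievable by scheduling exactly those predecessors first.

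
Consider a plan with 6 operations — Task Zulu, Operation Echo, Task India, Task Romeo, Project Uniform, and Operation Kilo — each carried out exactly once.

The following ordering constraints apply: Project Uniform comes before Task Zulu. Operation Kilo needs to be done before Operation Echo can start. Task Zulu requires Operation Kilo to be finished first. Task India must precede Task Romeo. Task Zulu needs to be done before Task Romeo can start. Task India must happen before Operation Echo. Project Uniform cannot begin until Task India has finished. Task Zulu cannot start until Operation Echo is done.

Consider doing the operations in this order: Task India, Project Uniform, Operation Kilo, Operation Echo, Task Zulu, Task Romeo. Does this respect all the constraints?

Checking each listed constraint against this order: for instance, Task India is in position 1 and Task Romeo in position 6, so that constraint holds — and the remaining constraints check out the same way.

Yes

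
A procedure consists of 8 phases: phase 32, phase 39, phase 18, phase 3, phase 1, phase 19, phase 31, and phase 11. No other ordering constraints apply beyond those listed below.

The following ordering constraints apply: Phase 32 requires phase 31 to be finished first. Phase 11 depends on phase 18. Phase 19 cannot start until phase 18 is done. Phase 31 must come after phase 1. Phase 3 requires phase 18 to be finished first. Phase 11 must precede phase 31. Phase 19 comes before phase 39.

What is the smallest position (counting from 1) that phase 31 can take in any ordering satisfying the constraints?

Every phase that must precede phase 31 has to come before it. Tracing all chains that end at phase 31, those phases are: phase 18, phase 1, phase 11 — 3 in total.
With 3 mandatory predecessors, the earliest phase 31 can sit is position 3+1 = 4, and placing just those 3 first achieves it.

4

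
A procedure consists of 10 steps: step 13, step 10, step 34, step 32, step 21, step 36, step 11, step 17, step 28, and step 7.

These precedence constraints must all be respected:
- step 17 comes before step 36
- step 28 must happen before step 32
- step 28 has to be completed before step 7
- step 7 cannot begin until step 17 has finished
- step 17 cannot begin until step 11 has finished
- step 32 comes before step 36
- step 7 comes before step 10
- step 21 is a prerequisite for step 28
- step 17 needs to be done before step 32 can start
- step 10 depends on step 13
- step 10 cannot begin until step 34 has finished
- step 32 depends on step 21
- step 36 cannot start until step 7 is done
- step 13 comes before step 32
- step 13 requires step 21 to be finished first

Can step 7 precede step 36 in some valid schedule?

Yes

The constraints force step 7 before step 36, so yes — every valid ordering has step 7 earlier.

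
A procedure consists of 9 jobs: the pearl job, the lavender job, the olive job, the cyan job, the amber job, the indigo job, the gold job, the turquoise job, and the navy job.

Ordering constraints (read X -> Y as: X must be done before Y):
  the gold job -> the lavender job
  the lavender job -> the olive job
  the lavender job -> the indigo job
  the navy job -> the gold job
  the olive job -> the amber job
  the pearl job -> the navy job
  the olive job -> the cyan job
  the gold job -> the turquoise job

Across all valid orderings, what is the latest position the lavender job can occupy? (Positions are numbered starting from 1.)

Every job that must follow the lavender job has to come after it. Tracing all chains starting from the lavender job, those jobs are: the olive job, the cyan job, the amber job, the indigo job — 4 in total.
So at least 4 jobs follow the lavender job, putting the lavender job no later than position 5. That position is achievable by scheduling everything else first.

5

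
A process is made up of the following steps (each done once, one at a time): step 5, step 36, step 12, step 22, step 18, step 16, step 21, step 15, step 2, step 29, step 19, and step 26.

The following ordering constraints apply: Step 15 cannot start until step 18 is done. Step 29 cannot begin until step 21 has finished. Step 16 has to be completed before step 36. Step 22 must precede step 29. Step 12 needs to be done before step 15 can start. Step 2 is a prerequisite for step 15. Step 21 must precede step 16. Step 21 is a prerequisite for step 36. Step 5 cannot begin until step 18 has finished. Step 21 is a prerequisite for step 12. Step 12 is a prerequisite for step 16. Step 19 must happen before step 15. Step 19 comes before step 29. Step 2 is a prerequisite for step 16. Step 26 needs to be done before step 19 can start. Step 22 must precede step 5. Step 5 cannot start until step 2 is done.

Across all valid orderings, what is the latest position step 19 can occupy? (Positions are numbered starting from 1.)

10

Every step that must follow step 19 has to come after it. Tracing all chains starting from step 19, those steps are: step 15, step 29 — 2 in total.
So at least 2 steps follow step 19, putting step 19 no later than position 10. That position is achievable by scheduling everything else first.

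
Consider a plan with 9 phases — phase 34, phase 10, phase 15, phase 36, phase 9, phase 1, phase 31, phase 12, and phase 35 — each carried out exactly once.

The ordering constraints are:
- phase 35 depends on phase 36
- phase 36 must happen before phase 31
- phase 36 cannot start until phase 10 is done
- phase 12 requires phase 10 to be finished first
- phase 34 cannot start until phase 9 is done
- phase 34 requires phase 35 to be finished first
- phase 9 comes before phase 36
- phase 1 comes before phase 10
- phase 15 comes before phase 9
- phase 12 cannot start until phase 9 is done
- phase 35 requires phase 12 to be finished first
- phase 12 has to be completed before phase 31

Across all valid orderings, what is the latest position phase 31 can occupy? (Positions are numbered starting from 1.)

9

Nothing depends on phase 31, so it can be the final phase, position 9.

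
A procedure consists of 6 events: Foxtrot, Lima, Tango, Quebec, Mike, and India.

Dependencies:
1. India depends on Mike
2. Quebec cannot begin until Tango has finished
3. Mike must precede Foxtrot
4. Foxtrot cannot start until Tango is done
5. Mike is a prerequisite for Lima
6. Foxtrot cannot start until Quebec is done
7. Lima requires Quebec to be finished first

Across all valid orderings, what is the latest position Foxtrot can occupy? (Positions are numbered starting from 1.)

Foxtrot has no required successors, so nothing stops it from going last (position 6).

6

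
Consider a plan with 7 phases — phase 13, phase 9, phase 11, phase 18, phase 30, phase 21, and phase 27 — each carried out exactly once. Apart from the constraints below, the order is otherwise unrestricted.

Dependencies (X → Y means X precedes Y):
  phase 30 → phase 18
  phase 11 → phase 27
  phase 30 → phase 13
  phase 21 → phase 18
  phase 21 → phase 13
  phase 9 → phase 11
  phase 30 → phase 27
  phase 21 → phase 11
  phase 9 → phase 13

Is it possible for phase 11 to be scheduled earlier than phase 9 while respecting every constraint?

No

Following phase 9 → phase 11, phase 9 must precede phase 11 in every valid ordering.
So no valid ordering can have phase 11 before phase 9.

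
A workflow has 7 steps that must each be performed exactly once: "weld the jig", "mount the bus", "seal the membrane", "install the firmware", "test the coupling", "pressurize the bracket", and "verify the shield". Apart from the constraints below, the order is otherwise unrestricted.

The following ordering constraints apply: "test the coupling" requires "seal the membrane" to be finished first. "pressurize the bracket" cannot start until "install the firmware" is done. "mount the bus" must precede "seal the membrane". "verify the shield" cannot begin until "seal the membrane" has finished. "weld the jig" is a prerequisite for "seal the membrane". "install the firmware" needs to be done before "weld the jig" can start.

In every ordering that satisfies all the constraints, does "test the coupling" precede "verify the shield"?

Nothing in the constraints links "test the coupling" and "verify the shield"; they are unordered relative to each other.
There exist valid orderings with "verify the shield" before "test the coupling", so "test the coupling" is not required to come first.

No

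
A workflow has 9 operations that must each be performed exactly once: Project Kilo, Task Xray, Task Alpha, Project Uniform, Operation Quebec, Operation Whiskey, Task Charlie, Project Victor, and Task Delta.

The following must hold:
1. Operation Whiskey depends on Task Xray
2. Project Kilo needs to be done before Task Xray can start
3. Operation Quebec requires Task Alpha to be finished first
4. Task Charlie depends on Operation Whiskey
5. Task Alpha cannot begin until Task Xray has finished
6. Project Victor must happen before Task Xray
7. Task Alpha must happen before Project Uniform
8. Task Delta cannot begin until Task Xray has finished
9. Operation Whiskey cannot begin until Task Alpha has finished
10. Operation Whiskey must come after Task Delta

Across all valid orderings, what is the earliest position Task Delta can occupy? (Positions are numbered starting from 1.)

4

Every operation that must precede Task Delta has to come before it. Tracing all chains that end at Task Delta, those operations are: Project Kilo, Task Xray, Project Victor — 3 in total.
With 3 mandatory predecessors, the earliest Task Delta can sit is position 3+1 = 4, and placing just those 3 first achieves it.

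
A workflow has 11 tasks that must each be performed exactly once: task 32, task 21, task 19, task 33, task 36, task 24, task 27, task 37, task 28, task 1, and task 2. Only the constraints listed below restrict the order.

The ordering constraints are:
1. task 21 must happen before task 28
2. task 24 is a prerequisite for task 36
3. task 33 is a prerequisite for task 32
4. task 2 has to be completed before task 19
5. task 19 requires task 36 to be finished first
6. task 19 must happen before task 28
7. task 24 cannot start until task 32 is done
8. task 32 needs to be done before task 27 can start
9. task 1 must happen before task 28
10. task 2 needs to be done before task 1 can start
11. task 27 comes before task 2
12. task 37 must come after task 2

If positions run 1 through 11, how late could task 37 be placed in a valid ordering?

Nothing depends on task 37, so it can be the final task, position 11.

11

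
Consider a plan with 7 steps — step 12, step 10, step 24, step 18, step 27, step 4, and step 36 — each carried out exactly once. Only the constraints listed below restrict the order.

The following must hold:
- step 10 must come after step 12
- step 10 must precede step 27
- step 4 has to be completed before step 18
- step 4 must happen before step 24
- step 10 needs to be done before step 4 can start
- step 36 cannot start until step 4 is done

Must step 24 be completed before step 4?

No

In fact the dependencies run the other way: step 4 → step 24.
So step 24 never precedes step 4.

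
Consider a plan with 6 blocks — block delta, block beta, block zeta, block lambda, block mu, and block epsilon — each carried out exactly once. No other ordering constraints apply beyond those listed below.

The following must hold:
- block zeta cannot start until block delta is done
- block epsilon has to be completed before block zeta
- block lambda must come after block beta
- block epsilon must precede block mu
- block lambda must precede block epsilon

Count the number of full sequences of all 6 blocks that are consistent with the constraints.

2 blocks have no prerequisites (block delta, block beta), so any of them could come first.
Systematically extending each partial ordering one block at a time and counting, there are 9 complete orderings.

9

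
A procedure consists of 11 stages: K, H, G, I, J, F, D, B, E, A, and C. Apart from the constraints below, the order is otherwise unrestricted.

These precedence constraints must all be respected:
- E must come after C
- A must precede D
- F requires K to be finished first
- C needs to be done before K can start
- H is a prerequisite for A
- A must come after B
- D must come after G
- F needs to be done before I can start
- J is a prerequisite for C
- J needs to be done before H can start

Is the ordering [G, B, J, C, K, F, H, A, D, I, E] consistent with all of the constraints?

Yes

Checking each listed constraint against this order: for instance, G is in position 1 and D in position 9, so that constraint holds — and the remaining constraints check out the same way.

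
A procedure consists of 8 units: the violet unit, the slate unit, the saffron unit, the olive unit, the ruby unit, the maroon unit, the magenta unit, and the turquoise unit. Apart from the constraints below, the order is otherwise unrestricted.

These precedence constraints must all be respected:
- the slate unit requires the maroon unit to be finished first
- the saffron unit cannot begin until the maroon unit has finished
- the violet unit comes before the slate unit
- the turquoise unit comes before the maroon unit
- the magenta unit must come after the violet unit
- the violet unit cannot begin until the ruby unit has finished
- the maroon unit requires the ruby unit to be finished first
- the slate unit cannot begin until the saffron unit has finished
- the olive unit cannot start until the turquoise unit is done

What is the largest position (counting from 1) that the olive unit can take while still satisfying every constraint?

8

The olive unit has no required successors, so nothing stops it from going last (position 8).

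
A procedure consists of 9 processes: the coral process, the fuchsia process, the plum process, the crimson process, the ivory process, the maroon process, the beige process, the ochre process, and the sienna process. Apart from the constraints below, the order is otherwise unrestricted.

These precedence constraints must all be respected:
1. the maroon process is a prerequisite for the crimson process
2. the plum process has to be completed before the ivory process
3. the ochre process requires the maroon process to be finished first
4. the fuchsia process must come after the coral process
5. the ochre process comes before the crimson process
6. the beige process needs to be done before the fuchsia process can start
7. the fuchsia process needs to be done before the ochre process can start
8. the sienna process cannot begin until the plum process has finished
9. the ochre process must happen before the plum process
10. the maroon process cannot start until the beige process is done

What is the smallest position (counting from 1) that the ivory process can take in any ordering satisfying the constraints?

Every process that must precede the ivory process has to come before it. Tracing all chains that end at the ivory process, those processes are: the coral process, the fuchsia process, the plum process, the maroon process, the beige process, the ochre process — 6 in total.
With 6 mandatory predecessors, the earliest the ivory process can sit is position 6+1 = 7, and placing just those 6 first achieves it.

7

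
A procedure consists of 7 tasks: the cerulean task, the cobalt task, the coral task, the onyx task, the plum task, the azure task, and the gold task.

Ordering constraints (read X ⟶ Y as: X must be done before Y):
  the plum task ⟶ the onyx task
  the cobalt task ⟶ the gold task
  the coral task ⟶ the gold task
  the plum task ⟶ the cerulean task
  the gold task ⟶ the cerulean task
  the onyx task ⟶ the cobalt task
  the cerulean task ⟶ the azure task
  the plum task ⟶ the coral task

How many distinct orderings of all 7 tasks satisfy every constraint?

3

The plum task is the only task with nothing required before it, so every ordering starts there.
Counting all ways to extend the partial order to a total order gives 3.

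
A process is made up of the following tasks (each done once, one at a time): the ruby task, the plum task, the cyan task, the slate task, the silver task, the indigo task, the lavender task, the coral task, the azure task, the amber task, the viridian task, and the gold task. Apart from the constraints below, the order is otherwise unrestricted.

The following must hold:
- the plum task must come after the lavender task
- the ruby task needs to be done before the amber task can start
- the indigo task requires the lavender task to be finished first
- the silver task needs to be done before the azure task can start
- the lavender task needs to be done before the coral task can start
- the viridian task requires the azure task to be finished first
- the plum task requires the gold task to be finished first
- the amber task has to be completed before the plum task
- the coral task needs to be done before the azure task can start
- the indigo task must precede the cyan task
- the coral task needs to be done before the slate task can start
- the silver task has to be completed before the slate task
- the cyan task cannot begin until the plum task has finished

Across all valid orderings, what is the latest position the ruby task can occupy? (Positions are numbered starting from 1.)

The tasks that are forced after the ruby task, directly or by a chain of constraints, are the plum task, the cyan task, the amber task. That's 3 tasks.
With 3 mandatory successors out of 12 tasks total, the latest slot for the ruby task is 12−3 = 9, and it's reachable by doing all non-successors before the ruby task.

9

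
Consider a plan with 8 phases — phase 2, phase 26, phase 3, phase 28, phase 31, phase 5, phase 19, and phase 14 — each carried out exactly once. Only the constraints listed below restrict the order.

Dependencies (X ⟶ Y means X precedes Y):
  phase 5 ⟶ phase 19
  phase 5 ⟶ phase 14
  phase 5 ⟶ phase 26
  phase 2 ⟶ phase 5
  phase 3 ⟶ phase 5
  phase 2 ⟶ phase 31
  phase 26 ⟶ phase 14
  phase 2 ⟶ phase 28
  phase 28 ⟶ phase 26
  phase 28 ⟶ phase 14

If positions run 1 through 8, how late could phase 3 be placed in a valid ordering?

4

Every phase that must follow phase 3 has to come after it. Tracing all chains starting from phase 3, those phases are: phase 26, phase 5, phase 19, phase 14 — 4 in total.
With 4 mandatory successors out of 8 phases total, the latest slot for phase 3 is 8−4 = 4, and it's reachable by doing all non-successors before phase 3.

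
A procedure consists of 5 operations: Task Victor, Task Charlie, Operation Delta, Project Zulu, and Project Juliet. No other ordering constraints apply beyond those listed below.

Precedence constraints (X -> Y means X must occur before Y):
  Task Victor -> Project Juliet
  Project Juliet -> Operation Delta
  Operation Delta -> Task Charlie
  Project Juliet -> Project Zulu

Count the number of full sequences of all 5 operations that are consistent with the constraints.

3

Only Task Victor has no prerequisites, so it must go first.
Enumerating by repeatedly choosing an available operation (one whose prerequisites are all placed) gives 3 distinct complete orderings.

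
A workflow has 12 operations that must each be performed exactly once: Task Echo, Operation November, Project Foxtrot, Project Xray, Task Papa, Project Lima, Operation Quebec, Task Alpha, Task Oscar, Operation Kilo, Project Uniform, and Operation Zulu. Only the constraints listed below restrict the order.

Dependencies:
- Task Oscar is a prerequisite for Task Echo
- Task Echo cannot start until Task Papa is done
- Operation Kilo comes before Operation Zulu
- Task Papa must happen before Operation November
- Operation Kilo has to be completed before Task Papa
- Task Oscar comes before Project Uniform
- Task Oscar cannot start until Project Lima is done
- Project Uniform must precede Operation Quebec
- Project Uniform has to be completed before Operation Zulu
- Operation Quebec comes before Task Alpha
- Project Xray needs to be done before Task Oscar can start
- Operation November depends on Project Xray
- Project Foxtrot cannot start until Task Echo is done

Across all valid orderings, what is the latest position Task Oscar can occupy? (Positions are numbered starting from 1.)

Every operation that must follow Task Oscar has to come after it. Tracing all chains starting from Task Oscar, those operations are: Task Echo, Project Foxtrot, Operation Quebec, Task Alpha, Project Uniform, Operation Zulu — 6 in total.
So at least 6 operations follow Task Oscar, putting Task Oscar no later than position 6. That position is achievable by scheduling everything else first.

6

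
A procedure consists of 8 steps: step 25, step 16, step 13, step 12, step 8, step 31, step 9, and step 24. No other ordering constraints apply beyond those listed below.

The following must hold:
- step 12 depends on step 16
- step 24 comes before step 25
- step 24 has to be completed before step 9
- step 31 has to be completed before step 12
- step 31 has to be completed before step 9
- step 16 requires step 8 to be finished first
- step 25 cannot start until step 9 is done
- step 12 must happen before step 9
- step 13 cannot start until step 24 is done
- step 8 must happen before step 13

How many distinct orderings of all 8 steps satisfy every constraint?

70

3 steps have no prerequisites (step 8, step 31, step 24), so any of them could come first.
Counting all ways to extend the partial order to a total order gives 70.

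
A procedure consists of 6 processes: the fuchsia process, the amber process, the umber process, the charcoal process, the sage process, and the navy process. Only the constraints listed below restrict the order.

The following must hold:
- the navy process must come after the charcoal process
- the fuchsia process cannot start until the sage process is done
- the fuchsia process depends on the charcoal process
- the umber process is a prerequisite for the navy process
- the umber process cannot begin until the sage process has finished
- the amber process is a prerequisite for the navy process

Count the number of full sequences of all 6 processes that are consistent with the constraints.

37

The processes with no prerequisites are the amber process, the charcoal process, the sage process; any of them can be placed first.
Counting all ways to extend the partial order to a total order gives 37.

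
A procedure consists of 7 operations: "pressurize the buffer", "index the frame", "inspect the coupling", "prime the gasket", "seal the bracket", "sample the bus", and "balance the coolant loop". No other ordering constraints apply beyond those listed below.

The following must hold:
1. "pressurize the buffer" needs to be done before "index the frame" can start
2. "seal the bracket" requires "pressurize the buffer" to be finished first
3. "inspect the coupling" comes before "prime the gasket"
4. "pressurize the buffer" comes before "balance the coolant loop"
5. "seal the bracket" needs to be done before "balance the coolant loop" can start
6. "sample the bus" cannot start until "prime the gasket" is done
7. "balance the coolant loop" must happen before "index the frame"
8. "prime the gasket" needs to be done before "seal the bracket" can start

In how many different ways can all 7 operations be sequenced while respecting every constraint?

13

The operations with no prerequisites are "pressurize the buffer", "inspect the coupling"; any of them can be placed first.
Systematically extending each partial ordering one operation at a time and counting, there are 13 complete orderings.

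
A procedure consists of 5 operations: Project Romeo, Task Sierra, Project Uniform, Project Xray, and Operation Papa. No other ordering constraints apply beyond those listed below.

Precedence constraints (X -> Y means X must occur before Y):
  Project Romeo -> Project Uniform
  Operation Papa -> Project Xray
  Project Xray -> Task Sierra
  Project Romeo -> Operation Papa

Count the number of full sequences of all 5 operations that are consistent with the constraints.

Only Project Romeo has no prerequisites, so it must go first.
Counting all ways to extend the partial order to a total order gives 4.

4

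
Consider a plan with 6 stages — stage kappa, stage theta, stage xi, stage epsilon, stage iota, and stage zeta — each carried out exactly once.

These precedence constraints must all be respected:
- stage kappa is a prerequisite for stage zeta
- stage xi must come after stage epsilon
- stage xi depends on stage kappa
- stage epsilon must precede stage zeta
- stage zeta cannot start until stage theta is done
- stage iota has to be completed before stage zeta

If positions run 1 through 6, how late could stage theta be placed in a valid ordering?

5

The only stage forced after stage theta (directly or by a chain) is stage zeta.
With 1 mandatory successor out of 6 stages total, the latest slot for stage theta is 6−1 = 5, and it's reachable by doing all non-successors before stage theta.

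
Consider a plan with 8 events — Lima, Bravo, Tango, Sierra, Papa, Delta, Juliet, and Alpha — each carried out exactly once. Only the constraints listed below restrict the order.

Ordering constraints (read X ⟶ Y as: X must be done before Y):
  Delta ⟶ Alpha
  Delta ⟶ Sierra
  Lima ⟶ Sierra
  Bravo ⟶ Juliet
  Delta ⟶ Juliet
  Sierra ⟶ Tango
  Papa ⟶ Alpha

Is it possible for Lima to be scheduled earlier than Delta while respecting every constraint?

Nothing in the constraints forces Delta before Lima — there is no chain from Delta to Lima.
So a valid ordering placing Lima earlier than Delta exists.

Yes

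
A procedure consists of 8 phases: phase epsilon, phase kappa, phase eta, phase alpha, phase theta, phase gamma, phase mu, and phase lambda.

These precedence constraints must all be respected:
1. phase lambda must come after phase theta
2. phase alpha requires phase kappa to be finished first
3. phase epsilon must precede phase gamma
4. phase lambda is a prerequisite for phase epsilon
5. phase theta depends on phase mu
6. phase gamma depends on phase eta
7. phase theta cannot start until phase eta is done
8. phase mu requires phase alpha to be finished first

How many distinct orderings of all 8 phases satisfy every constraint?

4

2 phases have no prerequisites (phase kappa, phase eta), so any of them could come first.
Systematically extending each partial ordering one phase at a time and counting, there are 4 complete orderings.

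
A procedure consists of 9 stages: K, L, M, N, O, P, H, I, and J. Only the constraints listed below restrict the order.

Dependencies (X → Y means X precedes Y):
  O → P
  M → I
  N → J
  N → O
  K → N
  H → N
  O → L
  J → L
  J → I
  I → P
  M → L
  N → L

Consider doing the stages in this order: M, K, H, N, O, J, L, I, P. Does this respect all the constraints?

Every stated constraint is respected: M sits at position 1, ahead of I at position 8, and each of the other listed pairs likewise has the predecessor earlier in the sequence.

Yes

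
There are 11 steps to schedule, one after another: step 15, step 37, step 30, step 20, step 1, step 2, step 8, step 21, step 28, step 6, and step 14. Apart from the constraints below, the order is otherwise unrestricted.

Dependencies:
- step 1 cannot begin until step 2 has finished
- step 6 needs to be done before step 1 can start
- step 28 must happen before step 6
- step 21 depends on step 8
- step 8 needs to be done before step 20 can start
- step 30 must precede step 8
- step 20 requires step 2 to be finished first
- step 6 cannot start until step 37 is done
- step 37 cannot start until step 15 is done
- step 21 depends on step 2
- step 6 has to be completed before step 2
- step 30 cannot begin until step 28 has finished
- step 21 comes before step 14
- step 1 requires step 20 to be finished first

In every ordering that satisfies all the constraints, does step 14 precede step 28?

No

The constraints actually force step 28 before step 14 (via step 28 → step 6 → step 2 → step 21 → step 14), not the other way around.
So step 14 does not have to come before step 28 — it cannot.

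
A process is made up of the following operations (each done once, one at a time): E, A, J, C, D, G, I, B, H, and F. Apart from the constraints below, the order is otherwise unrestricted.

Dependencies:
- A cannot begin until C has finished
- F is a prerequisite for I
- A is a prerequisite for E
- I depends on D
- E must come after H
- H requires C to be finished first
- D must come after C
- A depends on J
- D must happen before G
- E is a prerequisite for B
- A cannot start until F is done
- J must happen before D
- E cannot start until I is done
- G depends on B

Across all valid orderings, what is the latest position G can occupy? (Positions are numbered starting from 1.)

10

Nothing depends on G, so it can be the final operation, position 10.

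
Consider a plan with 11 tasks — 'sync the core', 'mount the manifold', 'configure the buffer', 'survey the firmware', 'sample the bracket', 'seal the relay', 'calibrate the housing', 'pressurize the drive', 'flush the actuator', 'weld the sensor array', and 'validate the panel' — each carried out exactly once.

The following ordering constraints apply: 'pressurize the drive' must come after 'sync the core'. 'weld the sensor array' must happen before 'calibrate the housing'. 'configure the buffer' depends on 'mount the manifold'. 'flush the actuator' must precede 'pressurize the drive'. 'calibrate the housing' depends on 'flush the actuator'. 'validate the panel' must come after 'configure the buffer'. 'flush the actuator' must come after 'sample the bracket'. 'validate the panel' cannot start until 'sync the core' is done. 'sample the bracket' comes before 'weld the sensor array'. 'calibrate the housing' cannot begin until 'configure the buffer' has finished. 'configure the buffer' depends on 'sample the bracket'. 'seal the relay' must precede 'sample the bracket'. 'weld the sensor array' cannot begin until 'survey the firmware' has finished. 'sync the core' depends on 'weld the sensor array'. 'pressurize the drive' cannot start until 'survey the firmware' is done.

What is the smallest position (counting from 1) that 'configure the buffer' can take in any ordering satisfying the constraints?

Every task that must precede 'configure the buffer' has to come before it. Tracing all chains that end at 'configure the buffer', those tasks are: 'mount the manifold', 'sample the bracket', 'seal the relay' — 3 in total.
So at minimum 3 tasks come before 'configure the buffer', putting 'configure the buffer' no earlier than position 4. That position is achievable by scheduling exactly those predecessors first.

4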